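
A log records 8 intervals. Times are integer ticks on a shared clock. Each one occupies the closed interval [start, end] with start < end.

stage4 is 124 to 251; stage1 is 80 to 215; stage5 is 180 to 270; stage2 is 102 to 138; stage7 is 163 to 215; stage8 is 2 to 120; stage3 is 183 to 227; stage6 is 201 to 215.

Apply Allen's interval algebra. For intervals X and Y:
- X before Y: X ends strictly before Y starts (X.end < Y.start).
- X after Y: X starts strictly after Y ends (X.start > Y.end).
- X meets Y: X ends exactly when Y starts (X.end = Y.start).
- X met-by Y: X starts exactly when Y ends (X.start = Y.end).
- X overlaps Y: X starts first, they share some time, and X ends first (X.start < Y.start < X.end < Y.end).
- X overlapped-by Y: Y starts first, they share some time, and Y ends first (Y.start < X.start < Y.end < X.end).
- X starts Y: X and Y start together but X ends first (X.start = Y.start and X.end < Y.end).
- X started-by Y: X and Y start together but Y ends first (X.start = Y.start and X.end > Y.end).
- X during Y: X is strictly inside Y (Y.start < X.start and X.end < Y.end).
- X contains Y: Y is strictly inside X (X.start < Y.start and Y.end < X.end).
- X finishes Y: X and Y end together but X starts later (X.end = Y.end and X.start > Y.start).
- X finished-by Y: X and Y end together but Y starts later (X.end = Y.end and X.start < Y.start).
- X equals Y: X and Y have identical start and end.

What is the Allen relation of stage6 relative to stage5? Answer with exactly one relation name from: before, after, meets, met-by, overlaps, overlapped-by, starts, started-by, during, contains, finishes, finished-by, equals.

during

stage6 = [201, 215]; stage5 = [180, 270].
Compare endpoints: stage6.start > stage5.start, stage6.start < stage5.end, stage6.end > stage5.start, stage6.end < stage5.end.
That pattern is 'during'.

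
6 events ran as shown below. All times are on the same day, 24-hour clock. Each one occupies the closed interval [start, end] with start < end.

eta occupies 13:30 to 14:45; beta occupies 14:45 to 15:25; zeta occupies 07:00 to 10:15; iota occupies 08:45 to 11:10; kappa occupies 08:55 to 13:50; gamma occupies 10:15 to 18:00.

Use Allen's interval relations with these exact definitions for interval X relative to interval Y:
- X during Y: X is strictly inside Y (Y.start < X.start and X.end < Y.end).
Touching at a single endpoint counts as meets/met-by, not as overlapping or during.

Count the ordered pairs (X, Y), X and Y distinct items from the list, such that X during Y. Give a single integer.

Checking all 30 ordered pairs for relation 'during'; matching pairs in alphabetical order:
(beta, gamma): beta during gamma ✓
(eta, gamma): eta during gamma ✓
Count: 2.

2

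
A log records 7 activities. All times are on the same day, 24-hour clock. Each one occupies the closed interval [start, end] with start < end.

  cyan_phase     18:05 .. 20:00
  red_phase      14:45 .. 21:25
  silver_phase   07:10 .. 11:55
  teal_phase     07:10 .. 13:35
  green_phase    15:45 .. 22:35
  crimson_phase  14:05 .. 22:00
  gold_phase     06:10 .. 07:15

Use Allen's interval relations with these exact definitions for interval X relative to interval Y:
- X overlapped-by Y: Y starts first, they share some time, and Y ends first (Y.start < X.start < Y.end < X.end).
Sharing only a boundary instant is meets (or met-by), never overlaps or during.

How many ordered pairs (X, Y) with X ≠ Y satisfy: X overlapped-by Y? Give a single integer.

4

Checking all 42 ordered pairs for relation 'overlapped-by'; matching pairs in alphabetical order:
(green_phase, crimson_phase): green_phase overlapped-by crimson_phase ✓
(green_phase, red_phase): green_phase overlapped-by red_phase ✓
(silver_phase, gold_phase): silver_phase overlapped-by gold_phase ✓
(teal_phase, gold_phase): teal_phase overlapped-by gold_phase ✓
Count: 4.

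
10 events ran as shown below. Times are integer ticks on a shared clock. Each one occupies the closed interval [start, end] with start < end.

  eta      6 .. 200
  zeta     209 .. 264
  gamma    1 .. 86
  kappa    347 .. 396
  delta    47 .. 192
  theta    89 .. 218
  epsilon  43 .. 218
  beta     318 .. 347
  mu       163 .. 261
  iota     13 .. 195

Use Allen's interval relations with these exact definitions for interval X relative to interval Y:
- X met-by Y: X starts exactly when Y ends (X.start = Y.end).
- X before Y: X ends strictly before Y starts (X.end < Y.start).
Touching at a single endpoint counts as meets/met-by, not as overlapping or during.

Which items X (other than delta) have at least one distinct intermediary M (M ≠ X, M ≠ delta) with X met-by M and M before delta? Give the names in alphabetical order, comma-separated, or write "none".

none

Target delta = [47, 192].
Intermediaries M with M before delta: none.
Union: none.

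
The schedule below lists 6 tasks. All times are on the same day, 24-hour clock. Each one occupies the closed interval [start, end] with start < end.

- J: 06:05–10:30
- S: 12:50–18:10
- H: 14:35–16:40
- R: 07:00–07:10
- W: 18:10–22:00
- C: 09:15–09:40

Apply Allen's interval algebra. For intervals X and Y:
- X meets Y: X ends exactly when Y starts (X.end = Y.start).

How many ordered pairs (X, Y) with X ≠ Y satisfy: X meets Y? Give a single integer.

1

Checking all 30 ordered pairs for relation 'meets'; matching pairs in alphabetical order:
(S, W): S meets W ✓
Count: 1.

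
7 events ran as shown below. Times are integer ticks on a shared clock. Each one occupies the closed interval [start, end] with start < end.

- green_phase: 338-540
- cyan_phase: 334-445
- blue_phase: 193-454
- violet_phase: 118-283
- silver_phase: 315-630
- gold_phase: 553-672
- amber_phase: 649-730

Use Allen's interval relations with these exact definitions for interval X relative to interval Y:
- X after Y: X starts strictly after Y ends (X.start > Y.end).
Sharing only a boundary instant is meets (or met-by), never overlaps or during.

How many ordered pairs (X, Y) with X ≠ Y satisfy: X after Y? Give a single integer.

Checking all 42 ordered pairs for relation 'after'; matching pairs in alphabetical order:
(amber_phase, blue_phase): amber_phase after blue_phase ✓
(amber_phase, cyan_phase): amber_phase after cyan_phase ✓
(amber_phase, green_phase): amber_phase after green_phase ✓
(amber_phase, silver_phase): amber_phase after silver_phase ✓
(amber_phase, violet_phase): amber_phase after violet_phase ✓
(cyan_phase, violet_phase): cyan_phase after violet_phase ✓
(gold_phase, blue_phase): gold_phase after blue_phase ✓
(gold_phase, cyan_phase): gold_phase after cyan_phase ✓
(gold_phase, green_phase): gold_phase after green_phase ✓
(gold_phase, violet_phase): gold_phase after violet_phase ✓
(green_phase, violet_phase): green_phase after violet_phase ✓
(silver_phase, violet_phase): silver_phase after violet_phase ✓
Count: 12.

12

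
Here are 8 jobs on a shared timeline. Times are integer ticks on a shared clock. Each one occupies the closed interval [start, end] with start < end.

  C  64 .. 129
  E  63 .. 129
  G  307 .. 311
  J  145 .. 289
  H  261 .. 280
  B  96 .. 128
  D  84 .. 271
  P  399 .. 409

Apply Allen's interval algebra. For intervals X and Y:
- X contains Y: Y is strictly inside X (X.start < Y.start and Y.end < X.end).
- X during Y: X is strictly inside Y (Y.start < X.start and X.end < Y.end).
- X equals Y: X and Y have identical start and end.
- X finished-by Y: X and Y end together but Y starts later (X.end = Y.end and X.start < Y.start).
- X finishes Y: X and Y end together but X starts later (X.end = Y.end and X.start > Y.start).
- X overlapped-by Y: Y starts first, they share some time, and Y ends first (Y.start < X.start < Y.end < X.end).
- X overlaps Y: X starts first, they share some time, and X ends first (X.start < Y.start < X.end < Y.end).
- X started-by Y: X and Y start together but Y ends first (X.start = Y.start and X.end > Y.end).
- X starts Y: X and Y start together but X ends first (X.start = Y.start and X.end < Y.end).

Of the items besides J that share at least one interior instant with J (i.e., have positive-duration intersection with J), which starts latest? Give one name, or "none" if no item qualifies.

H

Target J = [145, 289].
B [96, 128] → before → excluded.
C [64, 129] → before → excluded.
D [84, 271] → overlaps → candidate.
E [63, 129] → before → excluded.
G [307, 311] → after → excluded.
H [261, 280] → during → candidate.
P [399, 409] → after → excluded.
Among candidates, latest start is 261 → H.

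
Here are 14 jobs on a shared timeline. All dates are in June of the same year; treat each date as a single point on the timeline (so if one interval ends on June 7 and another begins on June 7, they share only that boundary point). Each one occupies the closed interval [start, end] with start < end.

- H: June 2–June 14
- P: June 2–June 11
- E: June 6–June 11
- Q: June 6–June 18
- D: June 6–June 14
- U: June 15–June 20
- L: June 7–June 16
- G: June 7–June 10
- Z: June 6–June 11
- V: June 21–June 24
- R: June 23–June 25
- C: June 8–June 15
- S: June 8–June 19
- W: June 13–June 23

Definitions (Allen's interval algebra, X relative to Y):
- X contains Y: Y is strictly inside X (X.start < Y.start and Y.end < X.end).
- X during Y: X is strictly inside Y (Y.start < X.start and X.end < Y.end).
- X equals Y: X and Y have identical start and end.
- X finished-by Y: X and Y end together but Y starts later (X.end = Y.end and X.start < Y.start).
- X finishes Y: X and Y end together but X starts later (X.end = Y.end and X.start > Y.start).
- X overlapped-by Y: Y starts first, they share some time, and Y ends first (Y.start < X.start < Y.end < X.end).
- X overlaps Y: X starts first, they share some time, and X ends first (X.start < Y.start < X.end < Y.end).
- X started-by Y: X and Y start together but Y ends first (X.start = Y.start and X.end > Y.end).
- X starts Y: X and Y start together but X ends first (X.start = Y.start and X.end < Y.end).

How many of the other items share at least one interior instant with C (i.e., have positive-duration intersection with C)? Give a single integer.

Target C = [June 8, June 15].
D [June 6, June 14] → overlaps → counts.
E [June 6, June 11] → overlaps → counts.
G [June 7, June 10] → overlaps → counts.
H [June 2, June 14] → overlaps → counts.
L [June 7, June 16] → contains → counts.
P [June 2, June 11] → overlaps → counts.
Q [June 6, June 18] → contains → counts.
R [June 23, June 25] → after → no.
S [June 8, June 19] → started-by → counts.
U [June 15, June 20] → met-by → no.
V [June 21, June 24] → after → no.
W [June 13, June 23] → overlapped-by → counts.
Z [June 6, June 11] → overlaps → counts.
Total: 10.

10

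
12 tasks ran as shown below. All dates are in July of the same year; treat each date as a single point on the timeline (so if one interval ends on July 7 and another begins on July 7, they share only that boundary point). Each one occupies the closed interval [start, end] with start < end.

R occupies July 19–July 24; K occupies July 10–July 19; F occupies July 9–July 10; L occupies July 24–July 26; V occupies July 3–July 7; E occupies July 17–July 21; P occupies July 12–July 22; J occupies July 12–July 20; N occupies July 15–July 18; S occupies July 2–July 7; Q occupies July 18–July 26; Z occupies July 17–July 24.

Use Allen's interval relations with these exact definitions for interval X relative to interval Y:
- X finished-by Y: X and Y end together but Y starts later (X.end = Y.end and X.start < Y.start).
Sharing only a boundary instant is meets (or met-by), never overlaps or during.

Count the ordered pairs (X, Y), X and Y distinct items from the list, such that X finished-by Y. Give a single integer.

Checking all 132 ordered pairs for relation 'finished-by'; matching pairs in alphabetical order:
(Q, L): Q finished-by L ✓
(S, V): S finished-by V ✓
(Z, R): Z finished-by R ✓
Count: 3.

3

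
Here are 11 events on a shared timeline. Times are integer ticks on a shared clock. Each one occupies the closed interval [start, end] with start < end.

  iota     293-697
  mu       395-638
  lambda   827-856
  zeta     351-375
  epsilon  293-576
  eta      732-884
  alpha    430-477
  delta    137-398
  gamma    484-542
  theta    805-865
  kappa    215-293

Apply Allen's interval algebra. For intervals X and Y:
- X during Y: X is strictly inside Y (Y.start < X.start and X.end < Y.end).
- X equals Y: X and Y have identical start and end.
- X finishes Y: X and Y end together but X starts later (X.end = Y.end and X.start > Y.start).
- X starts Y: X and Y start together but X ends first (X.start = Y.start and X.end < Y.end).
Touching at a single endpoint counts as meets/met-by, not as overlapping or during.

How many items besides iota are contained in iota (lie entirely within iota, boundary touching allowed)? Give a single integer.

Target iota = [293, 697].
alpha [430, 477] → during → counts.
delta [137, 398] → overlaps → no.
epsilon [293, 576] → starts → counts.
eta [732, 884] → after → no.
gamma [484, 542] → during → counts.
kappa [215, 293] → meets → no.
lambda [827, 856] → after → no.
mu [395, 638] → during → counts.
theta [805, 865] → after → no.
zeta [351, 375] → during → counts.
Total: 5.

5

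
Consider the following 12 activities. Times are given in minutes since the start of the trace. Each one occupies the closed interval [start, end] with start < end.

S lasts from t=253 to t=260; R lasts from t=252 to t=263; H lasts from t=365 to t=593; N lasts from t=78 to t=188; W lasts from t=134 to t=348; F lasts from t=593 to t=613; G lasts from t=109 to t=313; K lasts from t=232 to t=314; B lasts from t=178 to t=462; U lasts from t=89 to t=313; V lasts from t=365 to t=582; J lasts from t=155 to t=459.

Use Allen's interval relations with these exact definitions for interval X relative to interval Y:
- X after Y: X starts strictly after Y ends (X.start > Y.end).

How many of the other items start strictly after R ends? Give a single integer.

Target R = [t=252, t=263].
B [t=178, t=462] → contains → no.
F [t=593, t=613] → after → counts.
G [t=109, t=313] → contains → no.
H [t=365, t=593] → after → counts.
J [t=155, t=459] → contains → no.
K [t=232, t=314] → contains → no.
N [t=78, t=188] → before → no.
S [t=253, t=260] → during → no.
U [t=89, t=313] → contains → no.
V [t=365, t=582] → after → counts.
W [t=134, t=348] → contains → no.
Total: 3.

3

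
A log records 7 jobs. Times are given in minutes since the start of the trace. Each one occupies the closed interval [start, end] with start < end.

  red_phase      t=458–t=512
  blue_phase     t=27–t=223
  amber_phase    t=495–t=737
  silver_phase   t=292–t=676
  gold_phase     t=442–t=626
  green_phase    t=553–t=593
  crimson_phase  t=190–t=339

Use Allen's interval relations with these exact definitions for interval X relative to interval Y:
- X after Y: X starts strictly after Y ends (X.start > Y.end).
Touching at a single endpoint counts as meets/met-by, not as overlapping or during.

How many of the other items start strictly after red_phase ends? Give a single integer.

Target red_phase = [t=458, t=512].
amber_phase [t=495, t=737] → overlapped-by → no.
blue_phase [t=27, t=223] → before → no.
crimson_phase [t=190, t=339] → before → no.
gold_phase [t=442, t=626] → contains → no.
green_phase [t=553, t=593] → after → counts.
silver_phase [t=292, t=676] → contains → no.
Total: 1.

1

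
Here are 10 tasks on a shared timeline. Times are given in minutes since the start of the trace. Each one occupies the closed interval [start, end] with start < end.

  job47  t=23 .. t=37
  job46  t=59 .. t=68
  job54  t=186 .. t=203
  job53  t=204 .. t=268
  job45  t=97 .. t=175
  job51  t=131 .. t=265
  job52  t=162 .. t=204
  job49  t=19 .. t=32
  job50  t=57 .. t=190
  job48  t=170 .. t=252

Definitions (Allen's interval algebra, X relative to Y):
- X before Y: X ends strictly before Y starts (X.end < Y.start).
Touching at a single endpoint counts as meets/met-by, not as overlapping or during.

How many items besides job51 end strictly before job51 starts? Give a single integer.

3

Target job51 = [t=131, t=265].
job45 [t=97, t=175] → overlaps → no.
job46 [t=59, t=68] → before → counts.
job47 [t=23, t=37] → before → counts.
job48 [t=170, t=252] → during → no.
job49 [t=19, t=32] → before → counts.
job50 [t=57, t=190] → overlaps → no.
job52 [t=162, t=204] → during → no.
job53 [t=204, t=268] → overlapped-by → no.
job54 [t=186, t=203] → during → no.
Total: 3.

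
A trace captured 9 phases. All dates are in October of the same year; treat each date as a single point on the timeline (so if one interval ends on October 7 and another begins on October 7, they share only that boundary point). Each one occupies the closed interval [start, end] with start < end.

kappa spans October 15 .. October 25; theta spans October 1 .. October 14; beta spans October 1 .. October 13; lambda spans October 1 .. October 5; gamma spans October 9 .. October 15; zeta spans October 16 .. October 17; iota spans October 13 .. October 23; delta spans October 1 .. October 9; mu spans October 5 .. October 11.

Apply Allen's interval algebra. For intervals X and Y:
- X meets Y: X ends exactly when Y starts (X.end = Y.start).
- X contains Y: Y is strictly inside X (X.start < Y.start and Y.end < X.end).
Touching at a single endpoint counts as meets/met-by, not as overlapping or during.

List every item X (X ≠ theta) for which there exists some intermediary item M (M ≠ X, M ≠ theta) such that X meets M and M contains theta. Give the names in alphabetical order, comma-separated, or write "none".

none

Target theta = [October 1, October 14].
Intermediaries M with M contains theta: none.
Union: none.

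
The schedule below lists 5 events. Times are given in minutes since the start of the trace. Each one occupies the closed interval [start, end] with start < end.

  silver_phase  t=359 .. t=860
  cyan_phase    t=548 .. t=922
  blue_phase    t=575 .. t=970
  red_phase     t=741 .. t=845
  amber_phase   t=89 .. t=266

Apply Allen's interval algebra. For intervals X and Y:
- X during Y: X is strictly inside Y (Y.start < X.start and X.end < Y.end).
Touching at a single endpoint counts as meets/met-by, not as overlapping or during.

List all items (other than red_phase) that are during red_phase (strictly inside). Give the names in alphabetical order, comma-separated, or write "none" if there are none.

Target red_phase = [t=741, t=845].
amber_phase [t=89, t=266] → before → no.
blue_phase [t=575, t=970] → contains → no.
cyan_phase [t=548, t=922] → contains → no.
silver_phase [t=359, t=860] → contains → no.
Result: none.

none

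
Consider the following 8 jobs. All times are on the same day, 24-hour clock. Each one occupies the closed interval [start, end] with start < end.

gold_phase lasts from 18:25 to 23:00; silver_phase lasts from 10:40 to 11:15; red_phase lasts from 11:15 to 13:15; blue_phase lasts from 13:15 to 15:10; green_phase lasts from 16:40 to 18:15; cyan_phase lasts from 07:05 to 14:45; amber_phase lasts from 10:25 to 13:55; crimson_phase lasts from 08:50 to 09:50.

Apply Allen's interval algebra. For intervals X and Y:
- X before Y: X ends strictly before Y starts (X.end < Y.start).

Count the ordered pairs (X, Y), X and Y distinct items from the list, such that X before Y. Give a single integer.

18

Checking all 56 ordered pairs for relation 'before'; matching pairs in alphabetical order:
(amber_phase, gold_phase): amber_phase before gold_phase ✓
(amber_phase, green_phase): amber_phase before green_phase ✓
(blue_phase, gold_phase): blue_phase before gold_phase ✓
(blue_phase, green_phase): blue_phase before green_phase ✓
(crimson_phase, amber_phase): crimson_phase before amber_phase ✓
(crimson_phase, blue_phase): crimson_phase before blue_phase ✓
(crimson_phase, gold_phase): crimson_phase before gold_phase ✓
(crimson_phase, green_phase): crimson_phase before green_phase ✓
(crimson_phase, red_phase): crimson_phase before red_phase ✓
(crimson_phase, silver_phase): crimson_phase before silver_phase ✓
(cyan_phase, gold_phase): cyan_phase before gold_phase ✓
(cyan_phase, green_phase): cyan_phase before green_phase ✓
(green_phase, gold_phase): green_phase before gold_phase ✓
(red_phase, gold_phase): red_phase before gold_phase ✓
(red_phase, green_phase): red_phase before green_phase ✓
(silver_phase, blue_phase): silver_phase before blue_phase ✓
(silver_phase, gold_phase): silver_phase before gold_phase ✓
(silver_phase, green_phase): silver_phase before green_phase ✓
Count: 18.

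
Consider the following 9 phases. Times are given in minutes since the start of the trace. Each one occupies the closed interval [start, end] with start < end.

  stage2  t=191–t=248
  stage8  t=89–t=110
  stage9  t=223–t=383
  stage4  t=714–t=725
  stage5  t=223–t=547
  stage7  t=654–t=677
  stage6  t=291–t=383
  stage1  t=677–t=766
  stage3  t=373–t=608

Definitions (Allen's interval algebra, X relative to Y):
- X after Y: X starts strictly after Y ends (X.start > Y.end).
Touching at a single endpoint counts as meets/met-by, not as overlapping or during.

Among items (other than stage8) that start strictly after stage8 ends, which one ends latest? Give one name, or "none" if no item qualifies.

Target stage8 = [t=89, t=110].
stage1 [t=677, t=766] → after → candidate.
stage2 [t=191, t=248] → after → candidate.
stage3 [t=373, t=608] → after → candidate.
stage4 [t=714, t=725] → after → candidate.
stage5 [t=223, t=547] → after → candidate.
stage6 [t=291, t=383] → after → candidate.
stage7 [t=654, t=677] → after → candidate.
stage9 [t=223, t=383] → after → candidate.
Among candidates, latest end is t=766 → stage1.

stage1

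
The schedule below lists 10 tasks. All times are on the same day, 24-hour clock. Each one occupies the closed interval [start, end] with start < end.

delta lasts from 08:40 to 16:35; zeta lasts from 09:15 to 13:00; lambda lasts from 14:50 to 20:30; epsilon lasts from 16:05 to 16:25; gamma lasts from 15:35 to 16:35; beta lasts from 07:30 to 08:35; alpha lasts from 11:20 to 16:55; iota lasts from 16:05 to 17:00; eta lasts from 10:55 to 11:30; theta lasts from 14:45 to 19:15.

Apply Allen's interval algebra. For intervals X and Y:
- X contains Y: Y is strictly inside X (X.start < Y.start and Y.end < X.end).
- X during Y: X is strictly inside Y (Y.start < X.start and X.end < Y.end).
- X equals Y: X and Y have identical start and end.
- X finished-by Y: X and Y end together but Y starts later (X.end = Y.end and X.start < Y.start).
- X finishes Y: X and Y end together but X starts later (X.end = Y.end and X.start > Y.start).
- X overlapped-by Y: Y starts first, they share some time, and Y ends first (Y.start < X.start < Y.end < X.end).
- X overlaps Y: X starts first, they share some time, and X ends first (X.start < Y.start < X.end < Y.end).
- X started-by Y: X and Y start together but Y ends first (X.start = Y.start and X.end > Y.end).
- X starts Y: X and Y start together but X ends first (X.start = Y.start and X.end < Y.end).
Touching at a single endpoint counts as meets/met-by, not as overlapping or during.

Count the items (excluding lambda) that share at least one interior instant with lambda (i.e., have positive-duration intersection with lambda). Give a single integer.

Target lambda = [14:50, 20:30].
alpha [11:20, 16:55] → overlaps → counts.
beta [07:30, 08:35] → before → no.
delta [08:40, 16:35] → overlaps → counts.
epsilon [16:05, 16:25] → during → counts.
eta [10:55, 11:30] → before → no.
gamma [15:35, 16:35] → during → counts.
iota [16:05, 17:00] → during → counts.
theta [14:45, 19:15] → overlaps → counts.
zeta [09:15, 13:00] → before → no.
Total: 6.

6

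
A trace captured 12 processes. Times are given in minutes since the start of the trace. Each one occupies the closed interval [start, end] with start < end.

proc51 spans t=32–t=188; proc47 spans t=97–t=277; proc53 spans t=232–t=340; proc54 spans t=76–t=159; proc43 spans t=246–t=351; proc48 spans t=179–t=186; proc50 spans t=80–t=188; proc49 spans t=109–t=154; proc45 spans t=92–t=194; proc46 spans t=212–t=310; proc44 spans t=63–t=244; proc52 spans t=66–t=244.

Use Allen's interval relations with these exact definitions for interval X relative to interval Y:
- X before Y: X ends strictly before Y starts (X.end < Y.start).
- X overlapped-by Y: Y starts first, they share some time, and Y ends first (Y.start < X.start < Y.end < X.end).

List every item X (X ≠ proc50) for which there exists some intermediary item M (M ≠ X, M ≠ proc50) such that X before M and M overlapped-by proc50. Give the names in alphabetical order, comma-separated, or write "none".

Target proc50 = [t=80, t=188].
Intermediaries M with M overlapped-by proc50: proc45, proc47.
Via proc45 — items with X before proc45: none.
Via proc47 — items with X before proc47: none.
Union: none.

none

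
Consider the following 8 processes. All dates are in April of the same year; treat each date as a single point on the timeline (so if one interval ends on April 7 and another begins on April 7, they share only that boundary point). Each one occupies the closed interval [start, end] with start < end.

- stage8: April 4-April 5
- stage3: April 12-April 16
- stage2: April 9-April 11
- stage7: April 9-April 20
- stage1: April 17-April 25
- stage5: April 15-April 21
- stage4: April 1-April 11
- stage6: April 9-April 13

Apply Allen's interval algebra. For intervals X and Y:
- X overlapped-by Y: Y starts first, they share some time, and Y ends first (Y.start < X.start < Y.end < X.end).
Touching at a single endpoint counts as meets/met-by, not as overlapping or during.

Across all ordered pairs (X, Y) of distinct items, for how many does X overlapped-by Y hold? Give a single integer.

7

Checking all 56 ordered pairs for relation 'overlapped-by'; matching pairs in alphabetical order:
(stage1, stage5): stage1 overlapped-by stage5 ✓
(stage1, stage7): stage1 overlapped-by stage7 ✓
(stage3, stage6): stage3 overlapped-by stage6 ✓
(stage5, stage3): stage5 overlapped-by stage3 ✓
(stage5, stage7): stage5 overlapped-by stage7 ✓
(stage6, stage4): stage6 overlapped-by stage4 ✓
(stage7, stage4): stage7 overlapped-by stage4 ✓
Count: 7.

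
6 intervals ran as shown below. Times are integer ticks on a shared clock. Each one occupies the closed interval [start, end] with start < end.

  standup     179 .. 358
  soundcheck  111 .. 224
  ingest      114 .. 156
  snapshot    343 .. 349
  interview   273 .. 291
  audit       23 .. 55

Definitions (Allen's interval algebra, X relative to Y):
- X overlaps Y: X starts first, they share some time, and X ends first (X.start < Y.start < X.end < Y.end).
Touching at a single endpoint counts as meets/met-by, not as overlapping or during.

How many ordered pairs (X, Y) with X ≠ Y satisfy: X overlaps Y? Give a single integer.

1

Checking all 30 ordered pairs for relation 'overlaps'; matching pairs in alphabetical order:
(soundcheck, standup): soundcheck overlaps standup ✓
Count: 1.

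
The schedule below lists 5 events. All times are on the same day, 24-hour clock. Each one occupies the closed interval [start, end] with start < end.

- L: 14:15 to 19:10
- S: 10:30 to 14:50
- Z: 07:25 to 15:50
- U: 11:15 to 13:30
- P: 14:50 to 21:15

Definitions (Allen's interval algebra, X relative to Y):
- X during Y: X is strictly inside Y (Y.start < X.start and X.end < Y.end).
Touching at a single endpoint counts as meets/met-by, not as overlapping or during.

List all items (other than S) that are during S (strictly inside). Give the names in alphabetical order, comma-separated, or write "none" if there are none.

Target S = [10:30, 14:50].
L [14:15, 19:10] → overlapped-by → no.
P [14:50, 21:15] → met-by → no.
U [11:15, 13:30] → during → yes.
Z [07:25, 15:50] → contains → no.
Result: U.

U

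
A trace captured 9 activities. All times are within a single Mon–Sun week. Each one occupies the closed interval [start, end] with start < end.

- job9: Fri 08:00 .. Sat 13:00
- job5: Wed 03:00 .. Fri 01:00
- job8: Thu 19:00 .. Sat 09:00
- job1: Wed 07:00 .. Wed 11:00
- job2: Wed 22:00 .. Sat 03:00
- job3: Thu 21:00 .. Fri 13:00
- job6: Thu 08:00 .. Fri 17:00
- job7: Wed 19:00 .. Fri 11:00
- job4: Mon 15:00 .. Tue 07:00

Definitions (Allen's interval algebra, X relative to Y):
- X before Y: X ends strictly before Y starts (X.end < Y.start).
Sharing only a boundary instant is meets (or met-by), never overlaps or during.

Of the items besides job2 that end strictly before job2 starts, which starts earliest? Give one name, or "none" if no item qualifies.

Target job2 = [Wed 22:00, Sat 03:00].
job1 [Wed 07:00, Wed 11:00] → before → candidate.
job3 [Thu 21:00, Fri 13:00] → during → excluded.
job4 [Mon 15:00, Tue 07:00] → before → candidate.
job5 [Wed 03:00, Fri 01:00] → overlaps → excluded.
job6 [Thu 08:00, Fri 17:00] → during → excluded.
job7 [Wed 19:00, Fri 11:00] → overlaps → excluded.
job8 [Thu 19:00, Sat 09:00] → overlapped-by → excluded.
job9 [Fri 08:00, Sat 13:00] → overlapped-by → excluded.
Among candidates, earliest start is Mon 15:00 → job4.

job4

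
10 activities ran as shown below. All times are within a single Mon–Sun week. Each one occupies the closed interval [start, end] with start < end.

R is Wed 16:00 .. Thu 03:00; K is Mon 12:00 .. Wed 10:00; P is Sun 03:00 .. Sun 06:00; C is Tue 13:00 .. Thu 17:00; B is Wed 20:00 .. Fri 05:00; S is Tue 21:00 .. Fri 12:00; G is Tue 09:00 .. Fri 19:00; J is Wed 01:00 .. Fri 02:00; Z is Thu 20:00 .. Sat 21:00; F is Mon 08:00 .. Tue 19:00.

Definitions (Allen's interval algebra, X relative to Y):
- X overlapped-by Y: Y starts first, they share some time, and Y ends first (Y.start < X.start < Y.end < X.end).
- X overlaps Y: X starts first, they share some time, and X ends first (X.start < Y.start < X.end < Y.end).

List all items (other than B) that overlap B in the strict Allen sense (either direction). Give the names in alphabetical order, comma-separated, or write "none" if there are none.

C, J, R, Z

Target B = [Wed 20:00, Fri 05:00].
C [Tue 13:00, Thu 17:00] → overlaps → yes.
F [Mon 08:00, Tue 19:00] → before → no.
G [Tue 09:00, Fri 19:00] → contains → no.
J [Wed 01:00, Fri 02:00] → overlaps → yes.
K [Mon 12:00, Wed 10:00] → before → no.
P [Sun 03:00, Sun 06:00] → after → no.
R [Wed 16:00, Thu 03:00] → overlaps → yes.
S [Tue 21:00, Fri 12:00] → contains → no.
Z [Thu 20:00, Sat 21:00] → overlapped-by → yes.
Result: C, J, R, Z.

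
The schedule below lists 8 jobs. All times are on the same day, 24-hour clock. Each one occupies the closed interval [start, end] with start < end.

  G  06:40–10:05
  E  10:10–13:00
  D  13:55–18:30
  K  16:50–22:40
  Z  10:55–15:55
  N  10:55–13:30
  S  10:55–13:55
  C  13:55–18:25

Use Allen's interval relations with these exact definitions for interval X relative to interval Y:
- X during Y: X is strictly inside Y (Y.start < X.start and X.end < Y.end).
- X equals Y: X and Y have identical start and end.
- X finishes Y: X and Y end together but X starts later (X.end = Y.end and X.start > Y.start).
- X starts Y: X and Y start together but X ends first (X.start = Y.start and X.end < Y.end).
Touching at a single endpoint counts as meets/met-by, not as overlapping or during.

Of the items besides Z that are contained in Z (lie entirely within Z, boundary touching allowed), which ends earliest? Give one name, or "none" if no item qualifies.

N

Target Z = [10:55, 15:55].
C [13:55, 18:25] → overlapped-by → excluded.
D [13:55, 18:30] → overlapped-by → excluded.
E [10:10, 13:00] → overlaps → excluded.
G [06:40, 10:05] → before → excluded.
K [16:50, 22:40] → after → excluded.
N [10:55, 13:30] → starts → candidate.
S [10:55, 13:55] → starts → candidate.
Among candidates, earliest end is 13:30 → N.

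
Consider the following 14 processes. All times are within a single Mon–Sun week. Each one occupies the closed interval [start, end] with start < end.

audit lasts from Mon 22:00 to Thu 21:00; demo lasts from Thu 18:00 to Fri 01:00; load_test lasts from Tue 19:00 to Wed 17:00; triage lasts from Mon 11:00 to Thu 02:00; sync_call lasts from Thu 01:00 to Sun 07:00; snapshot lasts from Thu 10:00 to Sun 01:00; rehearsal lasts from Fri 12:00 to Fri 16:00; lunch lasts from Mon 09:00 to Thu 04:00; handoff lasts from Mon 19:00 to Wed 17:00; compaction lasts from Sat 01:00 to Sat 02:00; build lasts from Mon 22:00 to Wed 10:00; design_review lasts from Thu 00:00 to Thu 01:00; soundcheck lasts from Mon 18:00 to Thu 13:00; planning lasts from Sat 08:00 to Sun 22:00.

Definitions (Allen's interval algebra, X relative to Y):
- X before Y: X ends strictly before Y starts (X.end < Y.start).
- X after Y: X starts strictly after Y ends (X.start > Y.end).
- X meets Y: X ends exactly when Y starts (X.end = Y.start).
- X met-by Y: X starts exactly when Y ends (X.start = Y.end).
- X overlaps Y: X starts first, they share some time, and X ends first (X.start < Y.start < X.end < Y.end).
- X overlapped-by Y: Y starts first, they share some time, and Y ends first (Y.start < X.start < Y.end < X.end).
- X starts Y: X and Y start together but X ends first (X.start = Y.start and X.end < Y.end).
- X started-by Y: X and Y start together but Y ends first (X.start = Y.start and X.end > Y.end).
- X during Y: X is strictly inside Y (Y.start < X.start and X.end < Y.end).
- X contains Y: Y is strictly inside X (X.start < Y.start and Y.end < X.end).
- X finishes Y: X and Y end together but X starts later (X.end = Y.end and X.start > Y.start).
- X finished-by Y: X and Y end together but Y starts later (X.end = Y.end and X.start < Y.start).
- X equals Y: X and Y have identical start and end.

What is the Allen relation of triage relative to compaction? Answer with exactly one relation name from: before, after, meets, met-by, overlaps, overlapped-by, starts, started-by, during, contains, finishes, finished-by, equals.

triage = [Mon 11:00, Thu 02:00]; compaction = [Sat 01:00, Sat 02:00].
Compare endpoints: triage.start < compaction.start, triage.start < compaction.end, triage.end < compaction.start, triage.end < compaction.end.
That pattern is 'before'.

before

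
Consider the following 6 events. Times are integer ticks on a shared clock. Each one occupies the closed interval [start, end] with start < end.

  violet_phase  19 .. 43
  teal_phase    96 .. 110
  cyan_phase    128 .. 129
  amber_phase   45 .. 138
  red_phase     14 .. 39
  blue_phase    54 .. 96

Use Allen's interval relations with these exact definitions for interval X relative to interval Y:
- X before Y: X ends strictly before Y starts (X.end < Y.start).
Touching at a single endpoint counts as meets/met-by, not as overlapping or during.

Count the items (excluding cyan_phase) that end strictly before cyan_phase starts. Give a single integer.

4

Target cyan_phase = [128, 129].
amber_phase [45, 138] → contains → no.
blue_phase [54, 96] → before → counts.
red_phase [14, 39] → before → counts.
teal_phase [96, 110] → before → counts.
violet_phase [19, 43] → before → counts.
Total: 4.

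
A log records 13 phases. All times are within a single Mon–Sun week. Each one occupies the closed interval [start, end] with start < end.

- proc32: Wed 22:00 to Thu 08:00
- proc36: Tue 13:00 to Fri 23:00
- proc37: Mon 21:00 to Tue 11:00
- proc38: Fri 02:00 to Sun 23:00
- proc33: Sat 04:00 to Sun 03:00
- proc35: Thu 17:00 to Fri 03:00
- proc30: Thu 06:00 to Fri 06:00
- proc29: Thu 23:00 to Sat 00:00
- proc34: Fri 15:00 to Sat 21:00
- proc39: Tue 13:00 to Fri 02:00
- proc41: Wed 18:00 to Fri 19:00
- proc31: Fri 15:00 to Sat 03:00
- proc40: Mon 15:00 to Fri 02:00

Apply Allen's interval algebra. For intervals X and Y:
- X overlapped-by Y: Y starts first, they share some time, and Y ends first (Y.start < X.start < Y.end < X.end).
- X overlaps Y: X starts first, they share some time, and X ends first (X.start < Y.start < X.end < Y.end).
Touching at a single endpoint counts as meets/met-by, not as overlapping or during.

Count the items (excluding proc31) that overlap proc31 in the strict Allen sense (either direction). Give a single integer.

3

Target proc31 = [Fri 15:00, Sat 03:00].
proc29 [Thu 23:00, Sat 00:00] → overlaps → counts.
proc30 [Thu 06:00, Fri 06:00] → before → no.
proc32 [Wed 22:00, Thu 08:00] → before → no.
proc33 [Sat 04:00, Sun 03:00] → after → no.
proc34 [Fri 15:00, Sat 21:00] → started-by → no.
proc35 [Thu 17:00, Fri 03:00] → before → no.
proc36 [Tue 13:00, Fri 23:00] → overlaps → counts.
proc37 [Mon 21:00, Tue 11:00] → before → no.
proc38 [Fri 02:00, Sun 23:00] → contains → no.
proc39 [Tue 13:00, Fri 02:00] → before → no.
proc40 [Mon 15:00, Fri 02:00] → before → no.
proc41 [Wed 18:00, Fri 19:00] → overlaps → counts.
Total: 3.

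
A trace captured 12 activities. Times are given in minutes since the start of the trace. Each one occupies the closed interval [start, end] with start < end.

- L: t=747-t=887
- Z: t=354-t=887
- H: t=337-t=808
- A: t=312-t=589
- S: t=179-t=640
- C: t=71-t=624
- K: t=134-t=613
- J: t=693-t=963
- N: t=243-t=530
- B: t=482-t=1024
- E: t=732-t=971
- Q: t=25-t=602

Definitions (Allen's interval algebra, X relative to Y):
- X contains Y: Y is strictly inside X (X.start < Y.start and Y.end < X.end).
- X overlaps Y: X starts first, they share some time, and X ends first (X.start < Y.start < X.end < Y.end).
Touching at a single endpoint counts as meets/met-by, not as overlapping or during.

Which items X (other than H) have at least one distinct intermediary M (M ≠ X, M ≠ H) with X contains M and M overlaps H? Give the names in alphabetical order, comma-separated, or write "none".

C, K, Q, S

Target H = [t=337, t=808].
Intermediaries M with M overlaps H: A, C, K, N, Q, S.
Via A — items with X contains A: C, K, Q, S.
Via C — items with X contains C: none.
Via K — items with X contains K: C.
Via N — items with X contains N: C, K, Q, S.
Via Q — items with X contains Q: none.
Via S — items with X contains S: none.
Union: C, K, Q, S.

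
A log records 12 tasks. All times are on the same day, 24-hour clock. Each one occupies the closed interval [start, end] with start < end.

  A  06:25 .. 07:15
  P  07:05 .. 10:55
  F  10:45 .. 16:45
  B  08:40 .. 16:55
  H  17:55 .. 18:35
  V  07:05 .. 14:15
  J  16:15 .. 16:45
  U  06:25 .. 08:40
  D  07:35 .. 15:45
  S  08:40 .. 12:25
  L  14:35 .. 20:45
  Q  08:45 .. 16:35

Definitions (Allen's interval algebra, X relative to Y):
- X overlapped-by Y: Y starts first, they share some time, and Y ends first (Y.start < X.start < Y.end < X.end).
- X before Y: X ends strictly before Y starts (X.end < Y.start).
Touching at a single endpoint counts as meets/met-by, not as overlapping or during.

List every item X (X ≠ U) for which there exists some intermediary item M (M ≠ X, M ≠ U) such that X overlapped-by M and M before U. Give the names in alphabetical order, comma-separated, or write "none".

Target U = [06:25, 08:40].
Intermediaries M with M before U: none.
Union: none.

none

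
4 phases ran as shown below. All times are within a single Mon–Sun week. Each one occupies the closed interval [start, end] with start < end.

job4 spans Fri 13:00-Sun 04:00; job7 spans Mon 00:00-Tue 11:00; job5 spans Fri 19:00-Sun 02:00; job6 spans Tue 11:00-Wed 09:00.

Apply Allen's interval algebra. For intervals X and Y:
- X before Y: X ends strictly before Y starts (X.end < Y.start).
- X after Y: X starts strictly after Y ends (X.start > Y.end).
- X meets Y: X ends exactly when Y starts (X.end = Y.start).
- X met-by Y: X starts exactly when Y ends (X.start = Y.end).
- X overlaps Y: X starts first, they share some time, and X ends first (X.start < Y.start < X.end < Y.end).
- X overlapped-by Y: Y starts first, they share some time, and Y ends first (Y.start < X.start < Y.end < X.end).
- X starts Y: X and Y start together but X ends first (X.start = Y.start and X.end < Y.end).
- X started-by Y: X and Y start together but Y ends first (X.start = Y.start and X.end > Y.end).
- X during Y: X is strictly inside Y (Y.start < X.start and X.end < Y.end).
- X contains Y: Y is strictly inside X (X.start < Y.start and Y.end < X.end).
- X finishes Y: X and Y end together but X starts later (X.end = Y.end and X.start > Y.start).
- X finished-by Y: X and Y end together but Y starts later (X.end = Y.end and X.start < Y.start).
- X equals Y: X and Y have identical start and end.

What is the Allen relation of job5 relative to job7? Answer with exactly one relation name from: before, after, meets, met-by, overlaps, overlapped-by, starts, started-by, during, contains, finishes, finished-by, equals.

after

job5 = [Fri 19:00, Sun 02:00]; job7 = [Mon 00:00, Tue 11:00].
Compare endpoints: job5.start > job7.start, job5.start > job7.end, job5.end > job7.start, job5.end > job7.end.
That pattern is 'after'.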